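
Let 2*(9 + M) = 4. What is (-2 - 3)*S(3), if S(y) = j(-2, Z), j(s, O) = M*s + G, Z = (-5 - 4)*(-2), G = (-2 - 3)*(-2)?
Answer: -120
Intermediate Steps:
G = 10 (G = -5*(-2) = 10)
M = -7 (M = -9 + (1/2)*4 = -9 + 2 = -7)
Z = 18 (Z = -9*(-2) = 18)
j(s, O) = 10 - 7*s (j(s, O) = -7*s + 10 = 10 - 7*s)
S(y) = 24 (S(y) = 10 - 7*(-2) = 10 + 14 = 24)
(-2 - 3)*S(3) = (-2 - 3)*24 = -5*24 = -120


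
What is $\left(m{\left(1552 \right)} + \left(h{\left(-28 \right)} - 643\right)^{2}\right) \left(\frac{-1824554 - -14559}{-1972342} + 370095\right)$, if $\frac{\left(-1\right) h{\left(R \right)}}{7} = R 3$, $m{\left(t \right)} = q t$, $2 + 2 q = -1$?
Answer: $\frac{508779138572045}{1972342} \approx 2.5796 \cdot 10^{8}$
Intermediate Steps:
$q = - \frac{3}{2}$ ($q = -1 + \frac{1}{2} \left(-1\right) = -1 - \frac{1}{2} = - \frac{3}{2} \approx -1.5$)
$m{\left(t \right)} = - \frac{3 t}{2}$
$h{\left(R \right)} = - 21 R$ ($h{\left(R \right)} = - 7 R 3 = - 7 \cdot 3 R = - 21 R$)
$\left(m{\left(1552 \right)} + \left(h{\left(-28 \right)} - 643\right)^{2}\right) \left(\frac{-1824554 - -14559}{-1972342} + 370095\right) = \left(\left(- \frac{3}{2}\right) 1552 + \left(\left(-21\right) \left(-28\right) - 643\right)^{2}\right) \left(\frac{-1824554 - -14559}{-1972342} + 370095\right) = \left(-2328 + \left(588 - 643\right)^{2}\right) \left(\left(-1824554 + 14559\right) \left(- \frac{1}{1972342}\right) + 370095\right) = \left(-2328 + \left(-55\right)^{2}\right) \left(\left(-1809995\right) \left(- \frac{1}{1972342}\right) + 370095\right) = \left(-2328 + 3025\right) \left(\frac{1809995}{1972342} + 370095\right) = 697 \cdot \frac{729955722485}{1972342} = \frac{508779138572045}{1972342}$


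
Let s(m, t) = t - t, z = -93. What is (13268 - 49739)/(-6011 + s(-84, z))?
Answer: 36471/6011 ≈ 6.0674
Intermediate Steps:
s(m, t) = 0
(13268 - 49739)/(-6011 + s(-84, z)) = (13268 - 49739)/(-6011 + 0) = -36471/(-6011) = -36471*(-1/6011) = 36471/6011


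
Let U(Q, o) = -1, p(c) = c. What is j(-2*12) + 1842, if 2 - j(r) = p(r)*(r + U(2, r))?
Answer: 1244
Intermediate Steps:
j(r) = 2 - r*(-1 + r) (j(r) = 2 - r*(r - 1) = 2 - r*(-1 + r))
j(-2*12) + 1842 = (2 - 2*12 - (-2*12)**2) + 1842 = (2 - 24 - 1*(-24)**2) + 1842 = (2 - 24 - 1*576) + 1842 = (2 - 24 - 576) + 1842 = -598 + 1842 = 1244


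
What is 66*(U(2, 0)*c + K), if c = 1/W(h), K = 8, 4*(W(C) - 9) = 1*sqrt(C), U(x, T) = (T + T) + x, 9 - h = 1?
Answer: 87384/161 - 132*sqrt(2)/161 ≈ 541.60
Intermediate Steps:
h = 8 (h = 9 - 1*1 = 9 - 1 = 8)
U(x, T) = x + 2*T (U(x, T) = 2*T + x = x + 2*T)
W(C) = 9 + sqrt(C)/4 (W(C) = 9 + (1*sqrt(C))/4 = 9 + sqrt(C)/4)
c = 1/(9 + sqrt(2)/2) (c = 1/(9 + sqrt(8)/4) = 1/(9 + (2*sqrt(2))/4) = 1/(9 + sqrt(2)/2) ≈ 0.10302)
66*(U(2, 0)*c + K) = 66*((2 + 2*0)*(18/161 - sqrt(2)/161) + 8) = 66*((2 + 0)*(18/161 - sqrt(2)/161) + 8) = 66*(2*(18/161 - sqrt(2)/161) + 8) = 66*((36/161 - 2*sqrt(2)/161) + 8) = 66*(1324/161 - 2*sqrt(2)/161) = 87384/161 - 132*sqrt(2)/161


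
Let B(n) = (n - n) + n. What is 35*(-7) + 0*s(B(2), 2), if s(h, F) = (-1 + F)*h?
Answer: -245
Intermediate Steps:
B(n) = n (B(n) = 0 + n = n)
s(h, F) = h*(-1 + F)
35*(-7) + 0*s(B(2), 2) = 35*(-7) + 0*(2*(-1 + 2)) = -245 + 0*(2*1) = -245 + 0*2 = -245 + 0 = -245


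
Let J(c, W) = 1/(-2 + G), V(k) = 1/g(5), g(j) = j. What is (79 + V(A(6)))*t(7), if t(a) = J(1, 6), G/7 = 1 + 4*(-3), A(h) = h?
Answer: -396/395 ≈ -1.0025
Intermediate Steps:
V(k) = ⅕ (V(k) = 1/5 = ⅕)
G = -77 (G = 7*(1 + 4*(-3)) = 7*(1 - 12) = 7*(-11) = -77)
J(c, W) = -1/79 (J(c, W) = 1/(-2 - 77) = 1/(-79) = -1/79)
t(a) = -1/79
(79 + V(A(6)))*t(7) = (79 + ⅕)*(-1/79) = (396/5)*(-1/79) = -396/395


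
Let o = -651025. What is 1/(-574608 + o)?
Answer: -1/1225633 ≈ -8.1590e-7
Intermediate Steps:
1/(-574608 + o) = 1/(-574608 - 651025) = 1/(-1225633) = -1/1225633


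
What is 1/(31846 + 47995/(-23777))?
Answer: 23777/757154347 ≈ 3.1403e-5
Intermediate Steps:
1/(31846 + 47995/(-23777)) = 1/(31846 + 47995*(-1/23777)) = 1/(31846 - 47995/23777) = 1/(757154347/23777) = 23777/757154347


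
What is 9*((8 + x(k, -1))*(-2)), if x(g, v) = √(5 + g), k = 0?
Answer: -144 - 18*√5 ≈ -184.25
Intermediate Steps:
9*((8 + x(k, -1))*(-2)) = 9*((8 + √(5 + 0))*(-2)) = 9*((8 + √5)*(-2)) = 9*(-16 - 2*√5) = -144 - 18*√5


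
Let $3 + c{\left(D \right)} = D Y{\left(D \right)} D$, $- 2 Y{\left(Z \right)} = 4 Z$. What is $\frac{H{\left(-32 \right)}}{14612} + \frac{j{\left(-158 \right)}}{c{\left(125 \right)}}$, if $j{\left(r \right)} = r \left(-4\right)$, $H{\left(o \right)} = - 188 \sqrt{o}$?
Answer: $- \frac{632}{3906253} - \frac{188 i \sqrt{2}}{3653} \approx -0.00016179 - 0.072782 i$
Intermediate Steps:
$Y{\left(Z \right)} = - 2 Z$ ($Y{\left(Z \right)} = - \frac{4 Z}{2} = - 2 Z$)
$c{\left(D \right)} = -3 - 2 D^{3}$ ($c{\left(D \right)} = -3 + D \left(- 2 D\right) D = -3 + - 2 D^{2} D = -3 - 2 D^{3}$)
$j{\left(r \right)} = - 4 r$
$\frac{H{\left(-32 \right)}}{14612} + \frac{j{\left(-158 \right)}}{c{\left(125 \right)}} = \frac{\left(-188\right) \sqrt{-32}}{14612} + \frac{\left(-4\right) \left(-158\right)}{-3 - 2 \cdot 125^{3}} = - 188 \cdot 4 i \sqrt{2} \cdot \frac{1}{14612} + \frac{632}{-3 - 3906250} = - 752 i \sqrt{2} \cdot \frac{1}{14612} + \frac{632}{-3 - 3906250} = - \frac{188 i \sqrt{2}}{3653} + \frac{632}{-3906253} = - \frac{188 i \sqrt{2}}{3653} + 632 \left(- \frac{1}{3906253}\right) = - \frac{188 i \sqrt{2}}{3653} - \frac{632}{3906253} = - \frac{632}{3906253} - \frac{188 i \sqrt{2}}{3653}$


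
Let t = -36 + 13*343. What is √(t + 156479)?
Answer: 3*√17878 ≈ 401.13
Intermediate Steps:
t = 4423 (t = -36 + 4459 = 4423)
√(t + 156479) = √(4423 + 156479) = √160902 = 3*√17878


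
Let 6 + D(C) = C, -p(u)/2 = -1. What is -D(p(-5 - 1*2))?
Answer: 4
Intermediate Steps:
p(u) = 2 (p(u) = -2*(-1) = 2)
D(C) = -6 + C
-D(p(-5 - 1*2)) = -(-6 + 2) = -1*(-4) = 4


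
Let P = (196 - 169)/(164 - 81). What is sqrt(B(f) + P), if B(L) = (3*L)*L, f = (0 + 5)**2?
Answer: 2*sqrt(3229779)/83 ≈ 43.305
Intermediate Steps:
f = 25 (f = 5**2 = 25)
P = 27/83 ≈ 0.32530
B(L) = 3*L**2
sqrt(B(f) + P) = sqrt(3*25**2 + 27/83) = sqrt(3*625 + 27/83) = sqrt(1875 + 27/83) = sqrt(155652/83) = 2*sqrt(3229779)/83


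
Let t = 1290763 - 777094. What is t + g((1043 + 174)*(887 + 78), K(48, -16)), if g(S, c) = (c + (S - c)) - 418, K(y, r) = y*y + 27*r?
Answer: 1687656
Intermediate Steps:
K(y, r) = y² + 27*r
t = 513669
g(S, c) = -418 + S (g(S, c) = S - 418 = -418 + S)
t + g((1043 + 174)*(887 + 78), K(48, -16)) = 513669 + (-418 + (1043 + 174)*(887 + 78)) = 513669 + (-418 + 1217*965) = 513669 + (-418 + 1174405) = 513669 + 1173987 = 1687656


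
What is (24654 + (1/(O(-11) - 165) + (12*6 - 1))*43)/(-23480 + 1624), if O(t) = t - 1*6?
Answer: -5042631/3977792 ≈ -1.2677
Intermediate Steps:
O(t) = -6 + t (O(t) = t - 6 = -6 + t)
(24654 + (1/(O(-11) - 165) + (12*6 - 1))*43)/(-23480 + 1624) = (24654 + (1/((-6 - 11) - 165) + (12*6 - 1))*43)/(-23480 + 1624) = (24654 + (1/(-17 - 165) + (72 - 1))*43)/(-21856) = (24654 + (1/(-182) + 71)*43)*(-1/21856) = (24654 + (-1/182 + 71)*43)*(-1/21856) = (24654 + (12921/182)*43)*(-1/21856) = (24654 + 555603/182)*(-1/21856) = (5042631/182)*(-1/21856) = -5042631/3977792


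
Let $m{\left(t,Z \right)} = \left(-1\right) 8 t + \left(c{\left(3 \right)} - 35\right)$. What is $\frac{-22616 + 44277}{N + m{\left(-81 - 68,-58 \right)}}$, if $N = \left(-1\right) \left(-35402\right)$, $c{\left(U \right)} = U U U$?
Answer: $\frac{21661}{36586} \approx 0.59206$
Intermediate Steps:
$c{\left(U \right)} = U^{3}$ ($c{\left(U \right)} = U^{2} U = U^{3}$)
$N = 35402$
$m{\left(t,Z \right)} = -8 - 8 t$ ($m{\left(t,Z \right)} = \left(-1\right) 8 t + \left(3^{3} - 35\right) = - 8 t + \left(27 - 35\right) = - 8 t - 8 = -8 - 8 t$)
$\frac{-22616 + 44277}{N + m{\left(-81 - 68,-58 \right)}} = \frac{-22616 + 44277}{35402 - \left(8 + 8 \left(-81 - 68\right)\right)} = \frac{21661}{35402 - \left(8 + 8 \left(-81 - 68\right)\right)} = \frac{21661}{35402 - -1184} = \frac{21661}{35402 + \left(-8 + 1192\right)} = \frac{21661}{35402 + 1184} = \frac{21661}{36586}$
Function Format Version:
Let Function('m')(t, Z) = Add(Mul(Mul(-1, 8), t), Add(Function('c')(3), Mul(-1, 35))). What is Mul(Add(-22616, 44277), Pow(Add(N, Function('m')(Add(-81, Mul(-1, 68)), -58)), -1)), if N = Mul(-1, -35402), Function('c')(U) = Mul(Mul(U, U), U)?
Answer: Rational(21661, 36586) ≈ 0.59206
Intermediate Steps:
Function('c')(U) = Pow(U, 3) (Function('c')(U) = Mul(Pow(U, 2), U) = Pow(U, 3))
N = 35402
Function('m')(t, Z) = Add(-8, Mul(-8, t)) (Function('m')(t, Z) = Add(Mul(Mul(-1, 8), t), Add(Pow(3, 3), Mul(-1, 35))) = Add(Mul(-8, t), Add(27, -35)) = Add(Mul(-8, t), -8) = Add(-8, Mul(-8, t)))
Mul(Add(-22616, 44277), Pow(Add(N, Function('m')(Add(-81, Mul(-1, 68)), -58)), -1)) = Mul(Add(-22616, 44277), Pow(Add(35402, Add(-8, Mul(-8, Add(-81, Mul(-1, 68))))), -1)) = Mul(21661, Pow(Add(35402, Add(-8, Mul(-8, Add(-81, -68)))), -1)) = Mul(21661, Pow(Add(35402, Add(-8, Mul(-8, -149))), -1)) = Mul(21661, Pow(Add(35402, Add(-8, 1192)), -1)) = Mul(21661, Pow(Add(35402, 1184), -1)) = Mul(21661, Pow(36586, -1)) = Mul(21661, Rational(1, 36586)) = Rational(21661, 36586)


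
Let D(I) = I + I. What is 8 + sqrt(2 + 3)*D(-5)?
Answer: 8 - 10*sqrt(5) ≈ -14.361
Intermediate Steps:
D(I) = 2*I
8 + sqrt(2 + 3)*D(-5) = 8 + sqrt(2 + 3)*(2*(-5)) = 8 + sqrt(5)*(-10) = 8 - 10*sqrt(5)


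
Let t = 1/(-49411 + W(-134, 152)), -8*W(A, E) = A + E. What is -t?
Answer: 4/197653 ≈ 2.0237e-5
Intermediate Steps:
W(A, E) = -A/8 - E/8 (W(A, E) = -(A + E)/8 = -A/8 - E/8)
t = -4/197653 (t = 1/(-49411 + (-⅛*(-134) - ⅛*152)) = 1/(-49411 + (67/4 - 19)) = 1/(-49411 - 9/4) = 1/(-197653/4) = -4/197653 ≈ -2.0237e-5)
-t = -1*(-4/197653) = 4/197653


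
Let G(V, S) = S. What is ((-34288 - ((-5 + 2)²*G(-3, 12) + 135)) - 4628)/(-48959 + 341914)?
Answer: -39159/292955 ≈ -0.13367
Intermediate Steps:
((-34288 - ((-5 + 2)²*G(-3, 12) + 135)) - 4628)/(-48959 + 341914) = ((-34288 - ((-5 + 2)²*12 + 135)) - 4628)/(-48959 + 341914) = ((-34288 - ((-3)²*12 + 135)) - 4628)/292955 = ((-34288 - (9*12 + 135)) - 4628)*(1/292955) = ((-34288 - (108 + 135)) - 4628)*(1/292955) = ((-34288 - 1*243) - 4628)*(1/292955) = ((-34288 - 243) - 4628)*(1/292955) = (-34531 - 4628)*(1/292955) = -39159*1/292955 = -39159/292955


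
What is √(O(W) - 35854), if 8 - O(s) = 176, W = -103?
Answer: I*√36022 ≈ 189.79*I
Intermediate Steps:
O(s) = -168 (O(s) = 8 - 1*176 = 8 - 176 = -168)
√(O(W) - 35854) = √(-168 - 35854) = √(-36022) = I*√36022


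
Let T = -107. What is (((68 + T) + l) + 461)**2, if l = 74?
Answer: 246016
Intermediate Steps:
(((68 + T) + l) + 461)**2 = (((68 - 107) + 74) + 461)**2 = ((-39 + 74) + 461)**2 = (35 + 461)**2 = 496**2 = 246016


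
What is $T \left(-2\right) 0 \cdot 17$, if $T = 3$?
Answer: $0$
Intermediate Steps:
$T \left(-2\right) 0 \cdot 17 = 3 \left(-2\right) 0 \cdot 17 = \left(-6\right) 0 \cdot 17 = 0 \cdot 17 = 0$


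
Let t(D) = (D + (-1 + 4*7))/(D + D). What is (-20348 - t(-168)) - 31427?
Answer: -5798847/112 ≈ -51775.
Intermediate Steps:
t(D) = (27 + D)/(2*D) (t(D) = (D + (-1 + 28))/((2*D)) = (D + 27)*(1/(2*D)) = (27 + D)*(1/(2*D)) = (27 + D)/(2*D))
(-20348 - t(-168)) - 31427 = (-20348 - (27 - 168)/(2*(-168))) - 31427 = (-20348 - (-1)*(-141)/(2*168)) - 31427 = (-20348 - 1*47/112) - 31427 = (-20348 - 47/112) - 31427 = -2279023/112 - 31427 = -5798847/112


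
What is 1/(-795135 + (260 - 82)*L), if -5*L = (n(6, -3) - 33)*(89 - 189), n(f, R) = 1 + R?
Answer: -1/919735 ≈ -1.0873e-6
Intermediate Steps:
L = -700 (L = -((1 - 3) - 33)*(89 - 189)/5 = -(-2 - 33)*(-100)/5 = -(-7)*(-100) = -⅕*3500 = -700)
1/(-795135 + (260 - 82)*L) = 1/(-795135 + (260 - 82)*(-700)) = 1/(-795135 + 178*(-700)) = 1/(-795135 - 124600) = 1/(-919735) = -1/919735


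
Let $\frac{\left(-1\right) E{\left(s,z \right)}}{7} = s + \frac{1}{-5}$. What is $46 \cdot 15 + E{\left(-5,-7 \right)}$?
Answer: $\frac{3632}{5} \approx 726.4$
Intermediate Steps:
$E{\left(s,z \right)} = \frac{7}{5} - 7 s$ ($E{\left(s,z \right)} = - 7 \left(s + \frac{1}{-5}\right) = - 7 \left(s - \frac{1}{5}\right) = - 7 \left(- \frac{1}{5} + s\right) = \frac{7}{5} - 7 s$)
$46 \cdot 15 + E{\left(-5,-7 \right)} = 46 \cdot 15 + \left(\frac{7}{5} - -35\right) = 690 + \left(\frac{7}{5} + 35\right) = 690 + \frac{182}{5} = \frac{3632}{5}$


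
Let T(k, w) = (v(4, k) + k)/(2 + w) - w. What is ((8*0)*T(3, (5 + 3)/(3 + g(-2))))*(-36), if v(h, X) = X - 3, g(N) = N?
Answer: 0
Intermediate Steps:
v(h, X) = -3 + X
T(k, w) = -w + (-3 + 2*k)/(2 + w) (T(k, w) = ((-3 + k) + k)/(2 + w) - w = (-3 + 2*k)/(2 + w) - w = -w + (-3 + 2*k)/(2 + w))
((8*0)*T(3, (5 + 3)/(3 + g(-2))))*(-36) = ((8*0)*((-3 - ((5 + 3)/(3 - 2))**2 - 2*(5 + 3)/(3 - 2) + 2*3)/(2 + (5 + 3)/(3 - 2))))*(-36) = (0*((-3 - (8/1)**2 - 16/1 + 6)/(2 + 8/1)))*(-36) = (0*((-3 - (8*1)**2 - 16 + 6)/(2 + 8*1)))*(-36) = (0*((-3 - 1*8**2 - 2*8 + 6)/(2 + 8)))*(-36) = (0*((-3 - 1*64 - 16 + 6)/10))*(-36) = (0*((-3 - 64 - 16 + 6)/10))*(-36) = (0*((1/10)*(-77)))*(-36) = (0*(-77/10))*(-36) = 0*(-36) = 0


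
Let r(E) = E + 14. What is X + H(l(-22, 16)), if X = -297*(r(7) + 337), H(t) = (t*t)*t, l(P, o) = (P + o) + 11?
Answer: -106201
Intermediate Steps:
l(P, o) = 11 + P + o
r(E) = 14 + E
H(t) = t**3 (H(t) = t**2*t = t**3)
X = -106326 (X = -297*((14 + 7) + 337) = -297*(21 + 337) = -297*358 = -106326)
X + H(l(-22, 16)) = -106326 + (11 - 22 + 16)**3 = -106326 + 5**3 = -106326 + 125 = -106201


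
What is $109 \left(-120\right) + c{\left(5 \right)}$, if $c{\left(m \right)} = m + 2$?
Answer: $-13073$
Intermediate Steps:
$c{\left(m \right)} = 2 + m$
$109 \left(-120\right) + c{\left(5 \right)} = 109 \left(-120\right) + \left(2 + 5\right) = -13080 + 7 = -13073$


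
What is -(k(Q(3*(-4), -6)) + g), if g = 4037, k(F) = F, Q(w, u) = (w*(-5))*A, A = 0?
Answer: -4037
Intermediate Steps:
Q(w, u) = 0 (Q(w, u) = (w*(-5))*0 = -5*w*0 = 0)
-(k(Q(3*(-4), -6)) + g) = -(0 + 4037) = -1*4037 = -4037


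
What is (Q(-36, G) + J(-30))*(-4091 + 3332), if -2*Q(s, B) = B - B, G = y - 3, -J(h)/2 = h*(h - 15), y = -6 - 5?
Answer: 2049300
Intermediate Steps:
y = -11
J(h) = -2*h*(-15 + h) (J(h) = -2*h*(h - 15) = -2*h*(-15 + h))
G = -14 (G = -11 - 3 = -14)
Q(s, B) = 0 (Q(s, B) = -(B - B)/2 = -1/2*0 = 0)
(Q(-36, G) + J(-30))*(-4091 + 3332) = (0 + 2*(-30)*(15 - 1*(-30)))*(-4091 + 3332) = (0 + 2*(-30)*(15 + 30))*(-759) = (0 + 2*(-30)*45)*(-759) = (0 - 2700)*(-759) = -2700*(-759) = 2049300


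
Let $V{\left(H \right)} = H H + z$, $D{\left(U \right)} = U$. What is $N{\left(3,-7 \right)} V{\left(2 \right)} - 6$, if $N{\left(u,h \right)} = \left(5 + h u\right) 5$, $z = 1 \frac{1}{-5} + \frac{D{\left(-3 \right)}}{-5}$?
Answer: $-358$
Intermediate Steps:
$z = \frac{2}{5}$ ($z = 1 \frac{1}{-5} - \frac{3}{-5} = 1 \left(- \frac{1}{5}\right) - - \frac{3}{5} = - \frac{1}{5} + \frac{3}{5} = \frac{2}{5} \approx 0.4$)
$N{\left(u,h \right)} = 25 + 5 h u$
$V{\left(H \right)} = \frac{2}{5} + H^{2}$ ($V{\left(H \right)} = H H + \frac{2}{5} = H^{2} + \frac{2}{5} = \frac{2}{5} + H^{2}$)
$N{\left(3,-7 \right)} V{\left(2 \right)} - 6 = \left(25 + 5 \left(-7\right) 3\right) \left(\frac{2}{5} + 2^{2}\right) - 6 = \left(25 - 105\right) \left(\frac{2}{5} + 4\right) - 6 = \left(-80\right) \frac{22}{5} - 6 = -352 - 6 = -358$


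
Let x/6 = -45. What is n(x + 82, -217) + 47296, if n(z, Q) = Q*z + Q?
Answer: 87875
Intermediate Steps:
x = -270 (x = 6*(-45) = -270)
n(z, Q) = Q + Q*z
n(x + 82, -217) + 47296 = -217*(1 + (-270 + 82)) + 47296 = -217*(1 - 188) + 47296 = -217*(-187) + 47296 = 40579 + 47296 = 87875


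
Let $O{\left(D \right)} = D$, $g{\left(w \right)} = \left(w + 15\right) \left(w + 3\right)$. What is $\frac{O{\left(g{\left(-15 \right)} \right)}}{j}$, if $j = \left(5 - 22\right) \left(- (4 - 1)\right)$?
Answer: $0$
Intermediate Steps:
$g{\left(w \right)} = \left(3 + w\right) \left(15 + w\right)$ ($g{\left(w \right)} = \left(15 + w\right) \left(3 + w\right) = \left(3 + w\right) \left(15 + w\right)$)
$j = 51$ ($j = - 17 \left(\left(-1\right) 3\right) = \left(-17\right) \left(-3\right) = 51$)
$\frac{O{\left(g{\left(-15 \right)} \right)}}{j} = \frac{45 + \left(-15\right)^{2} + 18 \left(-15\right)}{51} = \left(45 + 225 - 270\right) \frac{1}{51} = 0 \cdot \frac{1}{51} = 0$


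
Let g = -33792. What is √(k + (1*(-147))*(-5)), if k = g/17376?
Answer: √24015623/181 ≈ 27.075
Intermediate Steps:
k = -352/181 (k = -33792/17376 = -33792*1/17376 = -352/181 ≈ -1.9448)
√(k + (1*(-147))*(-5)) = √(-352/181 + (1*(-147))*(-5)) = √(-352/181 - 147*(-5)) = √(-352/181 + 735) = √(132683/181) = √24015623/181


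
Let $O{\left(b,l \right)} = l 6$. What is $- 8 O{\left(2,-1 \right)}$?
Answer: $48$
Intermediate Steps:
$O{\left(b,l \right)} = 6 l$
$- 8 O{\left(2,-1 \right)} = - 8 \cdot 6 \left(-1\right) = \left(-8\right) \left(-6\right) = 48$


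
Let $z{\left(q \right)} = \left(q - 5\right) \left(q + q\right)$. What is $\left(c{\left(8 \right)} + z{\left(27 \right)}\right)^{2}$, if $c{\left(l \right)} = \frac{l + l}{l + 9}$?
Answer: $\frac{408524944}{289} \approx 1.4136 \cdot 10^{6}$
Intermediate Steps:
$c{\left(l \right)} = \frac{2 l}{9 + l}$
$z{\left(q \right)} = 2 q \left(-5 + q\right)$ ($z{\left(q \right)} = \left(-5 + q\right) 2 q = 2 q \left(-5 + q\right)$)
$\left(c{\left(8 \right)} + z{\left(27 \right)}\right)^{2} = \left(2 \cdot 8 \frac{1}{9 + 8} + 2 \cdot 27 \left(-5 + 27\right)\right)^{2} = \left(2 \cdot 8 \cdot \frac{1}{17} + 2 \cdot 27 \cdot 22\right)^{2} = \left(2 \cdot 8 \cdot \frac{1}{17} + 1188\right)^{2} = \left(\frac{16}{17} + 1188\right)^{2} = \left(\frac{20212}{17}\right)^{2} = \frac{408524944}{289}$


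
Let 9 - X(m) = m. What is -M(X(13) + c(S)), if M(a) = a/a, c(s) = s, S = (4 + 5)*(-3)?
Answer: -1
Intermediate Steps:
X(m) = 9 - m
S = -27 (S = 9*(-3) = -27)
M(a) = 1
-M(X(13) + c(S)) = -1*1 = -1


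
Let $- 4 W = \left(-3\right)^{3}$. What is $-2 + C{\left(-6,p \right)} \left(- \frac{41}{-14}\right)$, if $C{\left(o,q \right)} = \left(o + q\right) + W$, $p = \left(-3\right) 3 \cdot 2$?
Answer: $- \frac{2941}{56} \approx -52.518$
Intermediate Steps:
$W = \frac{27}{4}$ ($W = - \frac{\left(-3\right)^{3}}{4} = \left(- \frac{1}{4}\right) \left(-27\right) = \frac{27}{4} \approx 6.75$)
$p = -18$ ($p = \left(-9\right) 2 = -18$)
$C{\left(o,q \right)} = \frac{27}{4} + o + q$ ($C{\left(o,q \right)} = \left(o + q\right) + \frac{27}{4} = \frac{27}{4} + o + q$)
$-2 + C{\left(-6,p \right)} \left(- \frac{41}{-14}\right) = -2 + \left(\frac{27}{4} - 6 - 18\right) \left(- \frac{41}{-14}\right) = -2 - \frac{69 \left(\left(-41\right) \left(- \frac{1}{14}\right)\right)}{4} = -2 - \frac{2829}{56} = - \frac{2941}{56}$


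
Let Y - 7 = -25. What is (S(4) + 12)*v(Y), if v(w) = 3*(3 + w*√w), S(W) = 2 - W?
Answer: 90 - 1620*I*√2 ≈ 90.0 - 2291.0*I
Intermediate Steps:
Y = -18 (Y = 7 - 25 = -18)
v(w) = 9 + 3*w^(3/2) (v(w) = 3*(3 + w^(3/2)) = 9 + 3*w^(3/2))
(S(4) + 12)*v(Y) = ((2 - 1*4) + 12)*(9 + 3*(-18)^(3/2)) = ((2 - 4) + 12)*(9 + 3*(-54*I*√2)) = (-2 + 12)*(9 - 162*I*√2) = 10*(9 - 162*I*√2) = 90 - 1620*I*√2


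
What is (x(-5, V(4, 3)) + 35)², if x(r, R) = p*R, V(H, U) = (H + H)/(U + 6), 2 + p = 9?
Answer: 137641/81 ≈ 1699.3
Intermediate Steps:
p = 7 (p = -2 + 9 = 7)
V(H, U) = 2*H/(6 + U) (V(H, U) = (2*H)/(6 + U) = 2*H/(6 + U))
x(r, R) = 7*R
(x(-5, V(4, 3)) + 35)² = (7*(2*4/(6 + 3)) + 35)² = (7*(2*4/9) + 35)² = (7*(2*4*(⅑)) + 35)² = (7*(8/9) + 35)² = (56/9 + 35)² = (371/9)² = 137641/81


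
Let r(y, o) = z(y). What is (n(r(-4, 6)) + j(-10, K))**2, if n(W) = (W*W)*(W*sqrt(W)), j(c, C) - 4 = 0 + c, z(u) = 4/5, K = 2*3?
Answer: 2828884/78125 - 1536*sqrt(5)/625 ≈ 30.714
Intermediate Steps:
K = 6
z(u) = 4/5 (z(u) = 4*(1/5) = 4/5)
r(y, o) = 4/5
j(c, C) = 4 + c (j(c, C) = 4 + (0 + c) = 4 + c)
n(W) = W**(7/2) (n(W) = W**2*W**(3/2) = W**(7/2))
(n(r(-4, 6)) + j(-10, K))**2 = ((4/5)**(7/2) + (4 - 10))**2 = (128*sqrt(5)/625 - 6)**2 = (-6 + 128*sqrt(5)/625)**2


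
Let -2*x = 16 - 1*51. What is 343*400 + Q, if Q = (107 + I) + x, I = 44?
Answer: 274737/2 ≈ 1.3737e+5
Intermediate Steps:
x = 35/2 (x = -(16 - 1*51)/2 = -(16 - 51)/2 = -1/2*(-35) = 35/2 ≈ 17.500)
Q = 337/2 (Q = (107 + 44) + 35/2 = 151 + 35/2 = 337/2 ≈ 168.50)
343*400 + Q = 343*400 + 337/2 = 137200 + 337/2 = 274737/2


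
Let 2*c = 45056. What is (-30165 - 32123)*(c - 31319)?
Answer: 547573808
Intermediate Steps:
c = 22528 (c = (½)*45056 = 22528)
(-30165 - 32123)*(c - 31319) = (-30165 - 32123)*(22528 - 31319) = -62288*(-8791) = 547573808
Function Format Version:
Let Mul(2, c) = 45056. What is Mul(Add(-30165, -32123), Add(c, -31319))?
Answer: 547573808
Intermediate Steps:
c = 22528 (c = Mul(Rational(1, 2), 45056) = 22528)
Mul(Add(-30165, -32123), Add(c, -31319)) = Mul(Add(-30165, -32123), Add(22528, -31319)) = Mul(-62288, -8791) = 547573808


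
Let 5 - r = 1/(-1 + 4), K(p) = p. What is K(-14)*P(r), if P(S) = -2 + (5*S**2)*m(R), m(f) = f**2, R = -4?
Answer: -219268/9 ≈ -24363.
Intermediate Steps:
r = 14/3 (r = 5 - 1/(-1 + 4) = 5 - 1/3 = 14/3 ≈ 4.6667)
P(S) = -2 + 80*S**2 (P(S) = -2 + (5*S**2)*(-4)**2 = -2 + (5*S**2)*16 = -2 + 80*S**2)
K(-14)*P(r) = -14*(-2 + 80*(14/3)**2) = -14*(-2 + 80*(196/9)) = -14*(-2 + 15680/9) = -14*15662/9 = -219268/9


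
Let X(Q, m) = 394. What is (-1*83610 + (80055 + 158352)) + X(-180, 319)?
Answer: 155191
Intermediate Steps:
(-1*83610 + (80055 + 158352)) + X(-180, 319) = (-1*83610 + (80055 + 158352)) + 394 = (-83610 + 238407) + 394 = 154797 + 394 = 155191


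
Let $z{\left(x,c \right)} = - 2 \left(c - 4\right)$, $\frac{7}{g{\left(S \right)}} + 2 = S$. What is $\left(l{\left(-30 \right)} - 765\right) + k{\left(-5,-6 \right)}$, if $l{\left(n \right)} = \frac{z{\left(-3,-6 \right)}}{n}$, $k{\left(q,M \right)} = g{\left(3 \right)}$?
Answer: $- \frac{2276}{3} \approx -758.67$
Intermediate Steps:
$g{\left(S \right)} = \frac{7}{-2 + S}$
$z{\left(x,c \right)} = 8 - 2 c$ ($z{\left(x,c \right)} = - 2 \left(-4 + c\right) = 8 - 2 c$)
$k{\left(q,M \right)} = 7$ ($k{\left(q,M \right)} = \frac{7}{-2 + 3} = \frac{7}{1} = 7 \cdot 1 = 7$)
$l{\left(n \right)} = \frac{20}{n}$ ($l{\left(n \right)} = \frac{8 - -12}{n} = \frac{8 + 12}{n} = \frac{20}{n}$)
$\left(l{\left(-30 \right)} - 765\right) + k{\left(-5,-6 \right)} = \left(\frac{20}{-30} - 765\right) + 7 = \left(20 \left(- \frac{1}{30}\right) - 765\right) + 7 = \left(- \frac{2}{3} - 765\right) + 7 = - \frac{2297}{3} + 7 = - \frac{2276}{3}$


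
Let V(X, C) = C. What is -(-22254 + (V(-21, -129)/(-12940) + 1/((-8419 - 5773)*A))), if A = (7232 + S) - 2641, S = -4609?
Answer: 18390700918949/826400160 ≈ 22254.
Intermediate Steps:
A = -18 (A = (7232 - 4609) - 2641 = 2623 - 2641 = -18)
-(-22254 + (V(-21, -129)/(-12940) + 1/((-8419 - 5773)*A))) = -(-22254 + (-129/(-12940) + 1/(-8419 - 5773*(-18)))) = -(-22254 + (-129*(-1/12940) - 1/18/(-14192))) = -(-22254 + (129/12940 - 1/14192*(-1/18))) = -(-22254 + (129/12940 + 1/255456)) = -(-22254 + 8241691/826400160) = -1*(-18390700918949/826400160) = 18390700918949/826400160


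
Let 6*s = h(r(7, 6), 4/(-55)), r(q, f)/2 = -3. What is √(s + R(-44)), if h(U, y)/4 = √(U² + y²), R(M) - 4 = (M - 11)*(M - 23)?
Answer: √(100433025 + 660*√27229)/165 ≈ 60.770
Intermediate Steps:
r(q, f) = -6 (r(q, f) = 2*(-3) = -6)
R(M) = 4 + (-23 + M)*(-11 + M) (R(M) = 4 + (M - 11)*(M - 23) = 4 + (-11 + M)*(-23 + M) = 4 + (-23 + M)*(-11 + M))
h(U, y) = 4*√(U² + y²)
s = 4*√27229/165 (s = (4*√((-6)² + (4/(-55))²))/6 = (4*√(36 + (4*(-1/55))²))/6 = (4*√(36 + (-4/55)²))/6 = (4*√(36 + 16/3025))/6 = (4*√(108916/3025))/6 = (4*(2*√27229/55))/6 = (8*√27229/55)/6 = 4*√27229/165 ≈ 4.0003)
√(s + R(-44)) = √(4*√27229/165 + (257 + (-44)² - 34*(-44))) = √(4*√27229/165 + (257 + 1936 + 1496)) = √(4*√27229/165 + 3689) = √(3689 + 4*√27229/165)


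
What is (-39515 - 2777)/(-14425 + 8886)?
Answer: 42292/5539 ≈ 7.6353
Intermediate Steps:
(-39515 - 2777)/(-14425 + 8886) = -42292/(-5539) = -42292*(-1/5539) = 42292/5539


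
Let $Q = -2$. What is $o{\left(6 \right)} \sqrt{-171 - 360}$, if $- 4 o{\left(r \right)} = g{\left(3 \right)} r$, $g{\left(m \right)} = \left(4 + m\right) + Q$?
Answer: $- \frac{45 i \sqrt{59}}{2} \approx - 172.83 i$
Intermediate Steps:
$g{\left(m \right)} = 2 + m$ ($g{\left(m \right)} = \left(4 + m\right) - 2 = 2 + m$)
$o{\left(r \right)} = - \frac{5 r}{4}$ ($o{\left(r \right)} = - \frac{\left(2 + 3\right) r}{4} = - \frac{5 r}{4}$)
$o{\left(6 \right)} \sqrt{-171 - 360} = \left(- \frac{5}{4}\right) 6 \sqrt{-171 - 360} = - \frac{15 \sqrt{-531}}{2} = - \frac{15 \cdot 3 i \sqrt{59}}{2} = - \frac{45 i \sqrt{59}}{2}$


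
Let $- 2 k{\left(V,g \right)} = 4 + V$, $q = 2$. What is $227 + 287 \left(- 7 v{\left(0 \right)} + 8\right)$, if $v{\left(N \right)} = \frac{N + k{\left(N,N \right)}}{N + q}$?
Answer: $4532$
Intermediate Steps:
$k{\left(V,g \right)} = -2 - \frac{V}{2}$ ($k{\left(V,g \right)} = - \frac{4 + V}{2} = -2 - \frac{V}{2}$)
$v{\left(N \right)} = \frac{-2 + \frac{N}{2}}{2 + N}$ ($v{\left(N \right)} = \frac{N - \left(2 + \frac{N}{2}\right)}{N + 2} = \frac{-2 + \frac{N}{2}}{2 + N}$)
$227 + 287 \left(- 7 v{\left(0 \right)} + 8\right) = 227 + 287 \left(- 7 \frac{-4 + 0}{2 \left(2 + 0\right)} + 8\right) = 227 + 287 \left(- 7 \cdot \frac{1}{2} \cdot \frac{1}{2} \left(-4\right) + 8\right) = 227 + 287 \left(\left(-7\right) \left(-1\right) + 8\right) = 227 + 287 \left(7 + 8\right) = 227 + 287 \cdot 15 = 227 + 4305 = 4532$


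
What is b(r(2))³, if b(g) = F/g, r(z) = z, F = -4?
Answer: -8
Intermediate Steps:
b(g) = -4/g
b(r(2))³ = (-4/2)³ = (-4*½)³ = (-2)³ = -8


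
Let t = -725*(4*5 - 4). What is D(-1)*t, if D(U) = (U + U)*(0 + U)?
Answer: -23200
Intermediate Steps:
D(U) = 2*U² (D(U) = (2*U)*U = 2*U²)
t = -11600 (t = -725*(20 - 4) = -725*16 = -11600)
D(-1)*t = (2*(-1)²)*(-11600) = (2*1)*(-11600) = 2*(-11600) = -23200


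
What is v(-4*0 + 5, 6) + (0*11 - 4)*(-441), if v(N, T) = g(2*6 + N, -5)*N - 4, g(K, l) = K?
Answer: 1845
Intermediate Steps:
v(N, T) = -4 + N*(12 + N) (v(N, T) = (2*6 + N)*N - 4 = (12 + N)*N - 4 = N*(12 + N) - 4 = -4 + N*(12 + N))
v(-4*0 + 5, 6) + (0*11 - 4)*(-441) = (-4 + (-4*0 + 5)*(12 + (-4*0 + 5))) + (0*11 - 4)*(-441) = (-4 + (0 + 5)*(12 + (0 + 5))) + (0 - 4)*(-441) = (-4 + 5*(12 + 5)) - 4*(-441) = (-4 + 5*17) + 1764 = (-4 + 85) + 1764 = 81 + 1764 = 1845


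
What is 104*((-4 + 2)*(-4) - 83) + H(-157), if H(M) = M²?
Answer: 16849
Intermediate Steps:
104*((-4 + 2)*(-4) - 83) + H(-157) = 104*((-4 + 2)*(-4) - 83) + (-157)² = 104*(-2*(-4) - 83) + 24649 = 104*(8 - 83) + 24649 = 104*(-75) + 24649 = -7800 + 24649 = 16849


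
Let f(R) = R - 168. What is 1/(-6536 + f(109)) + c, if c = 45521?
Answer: 300210994/6595 ≈ 45521.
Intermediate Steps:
f(R) = -168 + R
1/(-6536 + f(109)) + c = 1/(-6536 + (-168 + 109)) + 45521 = 1/(-6536 - 59) + 45521 = 1/(-6595) + 45521 = -1/6595 + 45521 = 300210994/6595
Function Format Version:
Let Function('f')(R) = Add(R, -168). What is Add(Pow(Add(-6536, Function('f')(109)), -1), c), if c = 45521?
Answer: Rational(300210994, 6595) ≈ 45521.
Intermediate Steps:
Function('f')(R) = Add(-168, R)
Add(Pow(Add(-6536, Function('f')(109)), -1), c) = Add(Pow(Add(-6536, Add(-168, 109)), -1), 45521) = Add(Pow(Add(-6536, -59), -1), 45521) = Add(Pow(-6595, -1), 45521) = Add(Rational(-1, 6595), 45521) = Rational(300210994, 6595)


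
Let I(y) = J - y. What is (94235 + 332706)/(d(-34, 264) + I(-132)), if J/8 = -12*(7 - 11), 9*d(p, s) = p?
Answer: 3842469/4610 ≈ 833.51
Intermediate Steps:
d(p, s) = p/9
J = 384 (J = 8*(-12*(7 - 11)) = 8*(-12*(-4)) = 8*48 = 384)
I(y) = 384 - y
(94235 + 332706)/(d(-34, 264) + I(-132)) = (94235 + 332706)/((⅑)*(-34) + (384 - 1*(-132))) = 426941/(-34/9 + (384 + 132)) = 426941/(-34/9 + 516) = 426941/(4610/9) = 426941*(9/4610) = 3842469/4610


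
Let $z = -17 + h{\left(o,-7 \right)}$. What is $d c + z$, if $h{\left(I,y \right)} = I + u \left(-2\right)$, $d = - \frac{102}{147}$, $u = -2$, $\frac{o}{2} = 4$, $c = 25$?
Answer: $- \frac{1095}{49} \approx -22.347$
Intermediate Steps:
$o = 8$ ($o = 2 \cdot 4 = 8$)
$d = - \frac{34}{49}$ ($d = \left(-102\right) \frac{1}{147} = - \frac{34}{49} \approx -0.69388$)
$h{\left(I,y \right)} = 4 + I$ ($h{\left(I,y \right)} = I - -4 = I + 4 = 4 + I$)
$z = -5$ ($z = -17 + \left(4 + 8\right) = -17 + 12 = -5$)
$d c + z = \left(- \frac{34}{49}\right) 25 - 5 = - \frac{850}{49} - 5 = - \frac{1095}{49}$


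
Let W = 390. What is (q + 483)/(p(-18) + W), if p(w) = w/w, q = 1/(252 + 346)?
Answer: 288835/233818 ≈ 1.2353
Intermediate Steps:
q = 1/598 ≈ 0.0016722
p(w) = 1
(q + 483)/(p(-18) + W) = (1/598 + 483)/(1 + 390) = (288835/598)/391 = (288835/598)*(1/391) = 288835/233818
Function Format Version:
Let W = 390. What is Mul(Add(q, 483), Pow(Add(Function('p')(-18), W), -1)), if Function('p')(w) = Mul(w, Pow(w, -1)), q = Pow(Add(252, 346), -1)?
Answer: Rational(288835, 233818) ≈ 1.2353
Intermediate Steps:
q = Rational(1, 598) (q = Pow(598, -1) = Rational(1, 598) ≈ 0.0016722)
Function('p')(w) = 1
Mul(Add(q, 483), Pow(Add(Function('p')(-18), W), -1)) = Mul(Add(Rational(1, 598), 483), Pow(Add(1, 390), -1)) = Mul(Rational(288835, 598), Pow(391, -1)) = Mul(Rational(288835, 598), Rational(1, 391)) = Rational(288835, 233818)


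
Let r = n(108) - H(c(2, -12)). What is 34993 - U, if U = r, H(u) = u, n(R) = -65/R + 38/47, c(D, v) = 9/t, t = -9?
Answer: 177618343/5076 ≈ 34992.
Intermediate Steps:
c(D, v) = -1 (c(D, v) = 9/(-9) = 9*(-⅑) = -1)
n(R) = 38/47 - 65/R (n(R) = -65/R + 38*(1/47) = -65/R + 38/47 = 38/47 - 65/R)
r = 6125/5076 (r = (38/47 - 65/108) - 1*(-1) = (38/47 - 65*1/108) + 1 = (38/47 - 65/108) + 1 = 1049/5076 + 1 = 6125/5076 ≈ 1.2067)
U = 6125/5076 ≈ 1.2067
34993 - U = 34993 - 1*6125/5076 = 34993 - 6125/5076 = 177618343/5076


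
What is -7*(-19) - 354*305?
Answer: -107837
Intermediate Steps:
-7*(-19) - 354*305 = 133 - 107970 = -107837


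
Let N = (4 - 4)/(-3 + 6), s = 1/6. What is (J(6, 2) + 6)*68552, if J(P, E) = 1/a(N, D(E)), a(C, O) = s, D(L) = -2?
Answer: 822624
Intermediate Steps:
s = 1/6 (s = 1*(1/6) = 1/6 ≈ 0.16667)
N = 0 (N = 0/3 = 0*(1/3) = 0)
a(C, O) = 1/6
J(P, E) = 6 (J(P, E) = 1/(1/6) = 6)
(J(6, 2) + 6)*68552 = (6 + 6)*68552 = 12*68552 = 822624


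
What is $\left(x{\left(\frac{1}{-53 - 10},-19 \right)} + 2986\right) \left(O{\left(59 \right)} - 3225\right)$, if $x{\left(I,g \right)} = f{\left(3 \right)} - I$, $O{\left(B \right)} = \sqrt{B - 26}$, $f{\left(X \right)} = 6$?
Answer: $- \frac{202634275}{21} + \frac{188497 \sqrt{33}}{63} \approx -9.6321 \cdot 10^{6}$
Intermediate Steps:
$O{\left(B \right)} = \sqrt{-26 + B}$
$x{\left(I,g \right)} = 6 - I$
$\left(x{\left(\frac{1}{-53 - 10},-19 \right)} + 2986\right) \left(O{\left(59 \right)} - 3225\right) = \left(\left(6 - \frac{1}{-53 - 10}\right) + 2986\right) \left(\sqrt{-26 + 59} - 3225\right) = \left(\left(6 - \frac{1}{-63}\right) + 2986\right) \left(\sqrt{33} - 3225\right) = \left(\left(6 - - \frac{1}{63}\right) + 2986\right) \left(\sqrt{33} - 3225\right) = \left(\left(6 + \frac{1}{63}\right) + 2986\right) \left(-3225 + \sqrt{33}\right) = \left(\frac{379}{63} + 2986\right) \left(-3225 + \sqrt{33}\right) = \frac{188497 \left(-3225 + \sqrt{33}\right)}{63} = - \frac{202634275}{21} + \frac{188497 \sqrt{33}}{63}$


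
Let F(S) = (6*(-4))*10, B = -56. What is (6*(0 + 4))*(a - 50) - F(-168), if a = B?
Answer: -2304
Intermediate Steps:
a = -56
F(S) = -240 (F(S) = -24*10 = -240)
(6*(0 + 4))*(a - 50) - F(-168) = (6*(0 + 4))*(-56 - 50) - 1*(-240) = (6*4)*(-106) + 240 = 24*(-106) + 240 = -2544 + 240 = -2304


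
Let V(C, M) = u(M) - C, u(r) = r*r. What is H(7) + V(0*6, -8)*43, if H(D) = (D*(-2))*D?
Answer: 2654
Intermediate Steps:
u(r) = r**2
H(D) = -2*D**2 (H(D) = (-2*D)*D = -2*D**2)
V(C, M) = M**2 - C
H(7) + V(0*6, -8)*43 = -2*7**2 + ((-8)**2 - 0*6)*43 = -2*49 + (64 - 1*0)*43 = -98 + (64 + 0)*43 = -98 + 64*43 = -98 + 2752 = 2654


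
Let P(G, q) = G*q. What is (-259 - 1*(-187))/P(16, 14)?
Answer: -9/28 ≈ -0.32143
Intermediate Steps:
(-259 - 1*(-187))/P(16, 14) = (-259 - 1*(-187))/((16*14)) = (-259 + 187)/224 = -72*1/224 = -9/28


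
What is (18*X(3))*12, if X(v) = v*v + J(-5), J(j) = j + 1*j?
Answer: -216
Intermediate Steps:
J(j) = 2*j (J(j) = j + j = 2*j)
X(v) = -10 + v² (X(v) = v*v + 2*(-5) = v² - 10 = -10 + v²)
(18*X(3))*12 = (18*(-10 + 3²))*12 = (18*(-10 + 9))*12 = (18*(-1))*12 = -18*12 = -216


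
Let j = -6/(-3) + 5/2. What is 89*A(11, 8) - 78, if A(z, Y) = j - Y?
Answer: -779/2 ≈ -389.50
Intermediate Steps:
j = 9/2 (j = -6*(-⅓) + 5*(½) = 2 + 5/2 = 9/2 ≈ 4.5000)
A(z, Y) = 9/2 - Y
89*A(11, 8) - 78 = 89*(9/2 - 1*8) - 78 = 89*(9/2 - 8) - 78 = 89*(-7/2) - 78 = -623/2 - 78 = -779/2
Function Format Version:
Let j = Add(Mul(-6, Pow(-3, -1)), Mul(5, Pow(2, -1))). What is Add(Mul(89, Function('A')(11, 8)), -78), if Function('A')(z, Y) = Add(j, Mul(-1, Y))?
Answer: Rational(-779, 2) ≈ -389.50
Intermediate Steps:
j = Rational(9, 2) (j = Add(Mul(-6, Rational(-1, 3)), Mul(5, Rational(1, 2))) = Add(2, Rational(5, 2)) = Rational(9, 2) ≈ 4.5000)
Function('A')(z, Y) = Add(Rational(9, 2), Mul(-1, Y))
Add(Mul(89, Function('A')(11, 8)), -78) = Add(Mul(89, Add(Rational(9, 2), Mul(-1, 8))), -78) = Add(Mul(89, Add(Rational(9, 2), -8)), -78) = Add(Mul(89, Rational(-7, 2)), -78) = Add(Rational(-623, 2), -78) = Rational(-779, 2)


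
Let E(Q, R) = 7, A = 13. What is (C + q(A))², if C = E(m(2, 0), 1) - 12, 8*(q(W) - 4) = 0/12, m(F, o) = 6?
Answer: 1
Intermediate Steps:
q(W) = 4 (q(W) = 4 + (0/12)/8 = 4 + (0*(1/12))/8 = 4 + (⅛)*0 = 4 + 0 = 4)
C = -5 (C = 7 - 12 = -5)
(C + q(A))² = (-5 + 4)² = (-1)² = 1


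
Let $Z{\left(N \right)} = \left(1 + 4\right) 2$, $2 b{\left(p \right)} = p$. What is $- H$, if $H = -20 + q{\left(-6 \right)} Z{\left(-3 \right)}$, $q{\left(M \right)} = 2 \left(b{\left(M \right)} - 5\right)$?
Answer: $180$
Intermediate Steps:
$b{\left(p \right)} = \frac{p}{2}$
$q{\left(M \right)} = -10 + M$ ($q{\left(M \right)} = 2 \left(\frac{M}{2} - 5\right) = 2 \left(-5 + \frac{M}{2}\right) = -10 + M$)
$Z{\left(N \right)} = 10$ ($Z{\left(N \right)} = 5 \cdot 2 = 10$)
$H = -180$ ($H = -20 + \left(-10 - 6\right) 10 = -20 - 160 = -180$)
$- H = \left(-1\right) \left(-180\right) = 180$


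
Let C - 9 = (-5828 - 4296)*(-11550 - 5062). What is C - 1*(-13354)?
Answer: 168193251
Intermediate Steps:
C = 168179897 (C = 9 + (-5828 - 4296)*(-11550 - 5062) = 9 - 10124*(-16612) = 9 + 168179888 = 168179897)
C - 1*(-13354) = 168179897 - 1*(-13354) = 168179897 + 13354 = 168193251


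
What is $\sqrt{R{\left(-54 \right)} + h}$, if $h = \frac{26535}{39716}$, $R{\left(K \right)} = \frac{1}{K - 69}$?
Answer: $\frac{\sqrt{3937473500763}}{2442534} \approx 0.8124$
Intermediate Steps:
$R{\left(K \right)} = \frac{1}{-69 + K}$
$h = \frac{26535}{39716}$ ($h = 26535 \cdot \frac{1}{39716} = \frac{26535}{39716} \approx 0.66812$)
$\sqrt{R{\left(-54 \right)} + h} = \sqrt{\frac{1}{-69 - 54} + \frac{26535}{39716}} = \sqrt{\frac{1}{-123} + \frac{26535}{39716}} = \sqrt{- \frac{1}{123} + \frac{26535}{39716}} = \sqrt{\frac{3224089}{4885068}} = \frac{\sqrt{3937473500763}}{2442534}$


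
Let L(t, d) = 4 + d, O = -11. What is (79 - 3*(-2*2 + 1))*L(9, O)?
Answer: -616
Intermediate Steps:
(79 - 3*(-2*2 + 1))*L(9, O) = (79 - 3*(-2*2 + 1))*(4 - 11) = (79 - 3*(-4 + 1))*(-7) = (79 - 3*(-3))*(-7) = (79 + 9)*(-7) = 88*(-7) = -616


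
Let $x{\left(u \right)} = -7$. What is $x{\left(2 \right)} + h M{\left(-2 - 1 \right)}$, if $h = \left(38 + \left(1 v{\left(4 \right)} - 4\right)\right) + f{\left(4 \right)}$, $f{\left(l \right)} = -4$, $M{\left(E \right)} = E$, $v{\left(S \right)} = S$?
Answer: $-109$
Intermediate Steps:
$h = 34$ ($h = \left(38 + \left(1 \cdot 4 - 4\right)\right) - 4 = \left(38 + \left(4 - 4\right)\right) - 4 = \left(38 + 0\right) - 4 = 38 - 4 = 34$)
$x{\left(2 \right)} + h M{\left(-2 - 1 \right)} = -7 + 34 \left(-2 - 1\right) = -7 + 34 \left(-3\right) = -7 - 102 = -109$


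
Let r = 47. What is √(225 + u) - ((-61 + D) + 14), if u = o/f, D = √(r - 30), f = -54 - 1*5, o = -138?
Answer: 47 - √17 + √791367/59 ≈ 57.955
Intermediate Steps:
f = -59 (f = -54 - 5 = -59)
D = √17 (D = √(47 - 30) = √17 ≈ 4.1231)
u = 138/59 (u = -138/(-59) = -138*(-1/59) = 138/59 ≈ 2.3390)
√(225 + u) - ((-61 + D) + 14) = √(225 + 138/59) - ((-61 + √17) + 14) = √(13413/59) - (-47 + √17) = √791367/59 + (47 - √17) = 47 - √17 + √791367/59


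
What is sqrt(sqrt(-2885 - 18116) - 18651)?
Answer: sqrt(-18651 + I*sqrt(21001)) ≈ 0.5306 + 136.57*I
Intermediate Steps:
sqrt(sqrt(-2885 - 18116) - 18651) = sqrt(sqrt(-21001) - 18651) = sqrt(I*sqrt(21001) - 18651) = sqrt(-18651 + I*sqrt(21001))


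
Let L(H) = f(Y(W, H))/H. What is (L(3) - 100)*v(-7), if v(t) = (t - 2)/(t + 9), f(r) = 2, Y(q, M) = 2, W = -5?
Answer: 447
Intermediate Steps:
v(t) = (-2 + t)/(9 + t)
L(H) = 2/H
(L(3) - 100)*v(-7) = (2/3 - 100)*((-2 - 7)/(9 - 7)) = (2*(1/3) - 100)*(-9/2) = (2/3 - 100)*((1/2)*(-9)) = -298/3*(-9/2) = 447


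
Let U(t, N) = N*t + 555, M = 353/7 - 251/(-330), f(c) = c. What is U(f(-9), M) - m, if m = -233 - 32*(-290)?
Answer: -6893581/770 ≈ -8952.7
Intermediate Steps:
M = 118247/2310 (M = 353*(⅐) - 251*(-1/330) = 353/7 + 251/330 = 118247/2310 ≈ 51.189)
U(t, N) = 555 + N*t
m = 9047 (m = -233 + 9280 = 9047)
U(f(-9), M) - m = (555 + (118247/2310)*(-9)) - 1*9047 = (555 - 354741/770) - 9047 = 72609/770 - 9047 = -6893581/770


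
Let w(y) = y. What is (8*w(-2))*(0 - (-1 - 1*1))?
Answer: -32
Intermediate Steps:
(8*w(-2))*(0 - (-1 - 1*1)) = (8*(-2))*(0 - (-1 - 1*1)) = -16*(0 - (-1 - 1)) = -16*(0 - 1*(-2)) = -16*(0 + 2) = -16*2 = -32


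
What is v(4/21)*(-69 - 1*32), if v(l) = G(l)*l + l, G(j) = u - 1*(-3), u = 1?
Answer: -2020/21 ≈ -96.190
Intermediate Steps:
G(j) = 4 (G(j) = 1 - 1*(-3) = 1 + 3 = 4)
v(l) = 5*l (v(l) = 4*l + l = 5*l)
v(4/21)*(-69 - 1*32) = (5*(4/21))*(-69 - 1*32) = (5*(4*(1/21)))*(-69 - 32) = (5*(4/21))*(-101) = (20/21)*(-101) = -2020/21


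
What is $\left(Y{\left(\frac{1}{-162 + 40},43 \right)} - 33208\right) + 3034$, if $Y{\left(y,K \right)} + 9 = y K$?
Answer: $- \frac{3682369}{122} \approx -30183.0$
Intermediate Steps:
$Y{\left(y,K \right)} = -9 + K y$ ($Y{\left(y,K \right)} = -9 + y K = -9 + K y$)
$\left(Y{\left(\frac{1}{-162 + 40},43 \right)} - 33208\right) + 3034 = \left(\left(-9 + \frac{43}{-162 + 40}\right) - 33208\right) + 3034 = \left(\left(-9 + \frac{43}{-122}\right) - 33208\right) + 3034 = \left(\left(-9 + 43 \left(- \frac{1}{122}\right)\right) - 33208\right) + 3034 = \left(\left(-9 - \frac{43}{122}\right) - 33208\right) + 3034 = \left(- \frac{1141}{122} - 33208\right) + 3034 = - \frac{4052517}{122} + 3034 = - \frac{3682369}{122}$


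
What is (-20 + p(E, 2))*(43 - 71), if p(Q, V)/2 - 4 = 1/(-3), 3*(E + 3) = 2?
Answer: 1064/3 ≈ 354.67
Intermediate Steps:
E = -7/3 (E = -3 + (1/3)*2 = -3 + 2/3 = -7/3 ≈ -2.3333)
p(Q, V) = 22/3 (p(Q, V) = 8 + 2/(-3) = 8 + 2*(-1/3) = 8 - 2/3 = 22/3)
(-20 + p(E, 2))*(43 - 71) = (-20 + 22/3)*(43 - 71) = -38/3*(-28) = 1064/3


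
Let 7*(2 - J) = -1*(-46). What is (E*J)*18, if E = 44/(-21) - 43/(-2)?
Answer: -78240/49 ≈ -1596.7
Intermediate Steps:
E = 815/42 (E = 44*(-1/21) - 43*(-1/2) = -44/21 + 43/2 = 815/42 ≈ 19.405)
J = -32/7 (J = 2 - (-1)*(-46)/7 = 2 - 1/7*46 = 2 - 46/7 = -32/7 ≈ -4.5714)
(E*J)*18 = ((815/42)*(-32/7))*18 = -13040/147*18 = -78240/49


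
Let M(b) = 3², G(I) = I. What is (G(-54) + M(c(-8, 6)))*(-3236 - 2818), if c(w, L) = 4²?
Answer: 272430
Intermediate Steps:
c(w, L) = 16
M(b) = 9
(G(-54) + M(c(-8, 6)))*(-3236 - 2818) = (-54 + 9)*(-3236 - 2818) = -45*(-6054) = 272430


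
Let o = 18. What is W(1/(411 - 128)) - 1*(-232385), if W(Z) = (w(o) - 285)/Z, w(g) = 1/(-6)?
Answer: 910097/6 ≈ 1.5168e+5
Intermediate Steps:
w(g) = -⅙
W(Z) = -1711/(6*Z) (W(Z) = (-⅙ - 285)/Z = -1711/(6*Z))
W(1/(411 - 128)) - 1*(-232385) = -1711/(6*(1/(411 - 128))) - 1*(-232385) = -1711/(6*(1/283)) + 232385 = -1711/(6*1/283) + 232385 = -1711/6*283 + 232385 = -484213/6 + 232385 = 910097/6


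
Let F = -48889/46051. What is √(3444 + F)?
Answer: √7301420818505/46051 ≈ 58.677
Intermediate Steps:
F = -48889/46051 (F = -48889*1/46051 = -48889/46051 ≈ -1.0616)
√(3444 + F) = √(3444 - 48889/46051) = √(158550755/46051) = √7301420818505/46051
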